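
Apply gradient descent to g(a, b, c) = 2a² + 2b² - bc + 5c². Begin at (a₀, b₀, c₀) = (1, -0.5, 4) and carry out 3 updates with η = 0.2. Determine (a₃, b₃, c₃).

∇g = (4a, 4b - c, -b + 10c)
(a₁, b₁, c₁) = (1, -0.5, 4) − 0.2·(4, -6, 40.5) = (0.2, 0.7, -4.1)
(a₂, b₂, c₂) = (0.2, 0.7, -4.1) − 0.2·(0.8, 6.9, -41.7) = (0.04, -0.68, 4.24)
(a₃, b₃, c₃) = (0.04, -0.68, 4.24) − 0.2·(0.16, -6.96, 43.08) = (0.008, 0.712, -4.376)

(0.008, 0.712, -4.376)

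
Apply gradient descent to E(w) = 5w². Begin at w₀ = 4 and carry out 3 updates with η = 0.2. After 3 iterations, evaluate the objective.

80

E′(w) = 10w
Step 1: E′(4) = 40; w₁ = 4 − 0.2·40 = -4
Step 2: E′(-4) = -40; w₂ = -4 − 0.2·(-40) = 4
Step 3: E′(4) = 40; w₃ = 4 − 0.2·40 = -4
E(-4) = 80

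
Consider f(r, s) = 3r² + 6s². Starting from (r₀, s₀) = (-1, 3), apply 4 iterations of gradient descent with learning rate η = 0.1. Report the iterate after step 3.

∇f = (6r, 12s)
(r₁, s₁) = (-1, 3) − 0.1·(-6, 36) = (-0.4, -0.6)
(r₂, s₂) = (-0.4, -0.6) − 0.1·(-2.4, -7.2) = (-0.16, 0.12)
(r₃, s₃) = (-0.16, 0.12) − 0.1·(-0.96, 1.44) = (-0.064, -0.024)

(-0.064, -0.024)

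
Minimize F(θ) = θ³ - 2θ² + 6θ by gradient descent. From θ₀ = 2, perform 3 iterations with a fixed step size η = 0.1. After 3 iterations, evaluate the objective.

F′(θ) = 3θ² - 4θ + 6
θ₁ = 2 − 0.1·10 = 1
θ₂ = 1 − 0.1·5 = 0.5
θ₃ = 0.5 − 0.1·4.75 = 0.025
F(0.025) = 0.148765625

0.148765625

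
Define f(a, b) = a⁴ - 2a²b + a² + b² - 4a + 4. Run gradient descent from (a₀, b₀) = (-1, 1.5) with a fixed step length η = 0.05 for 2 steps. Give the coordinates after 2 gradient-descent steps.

∇f = (4a³ - 4ab + 2a - 4, -2a² + 2b)
Step 1: at (-1, 1.5), ∇f = (-4, 1) → (-1, 1.5) − 0.05·(-4, 1) = (-0.8, 1.45)
Step 2: at (-0.8, 1.45), ∇f = (-3.008, 1.62) → (-0.8, 1.45) − 0.05·(-3.008, 1.62) = (-0.6496, 1.369)

(-0.6496, 1.369)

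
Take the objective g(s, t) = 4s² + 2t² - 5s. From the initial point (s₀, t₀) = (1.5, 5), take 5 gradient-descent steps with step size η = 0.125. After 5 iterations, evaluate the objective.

∇g = (8s - 5, 4t)
(s₁, t₁) = (1.5, 5) − 0.125·(7, 20) = (0.625, 2.5)
(s₂, t₂) = (0.625, 2.5) − 0.125·(0, 10) = (0.625, 1.25)
(s₃, t₃) = (0.625, 1.25) − 0.125·(0, 5) = (0.625, 0.625)
(s₄, t₄) = (0.625, 0.625) − 0.125·(0, 2.5) = (0.625, 0.3125)
(s₅, t₅) = (0.625, 0.3125) − 0.125·(0, 1.25) = (0.625, 0.15625)
g(0.625, 0.15625) = -1.513671875

-1.513671875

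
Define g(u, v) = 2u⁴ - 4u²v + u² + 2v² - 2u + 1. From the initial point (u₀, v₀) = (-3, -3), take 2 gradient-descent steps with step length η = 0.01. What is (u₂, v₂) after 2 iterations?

∇g = (8u³ - 8uv + 2u - 2, -4u² + 4v)
(u₁, v₁) = (-3, -3) − 0.01·(-296, -48) = (-0.04, -2.52)
(u₂, v₂) = (-0.04, -2.52) − 0.01·(-2.886912, -10.0864) = (-0.01113088, -2.419136)

(-0.01113088, -2.419136)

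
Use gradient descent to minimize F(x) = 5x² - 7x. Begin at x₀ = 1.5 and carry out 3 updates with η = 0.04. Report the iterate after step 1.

F′(x) = 10x - 7
x₁ = 1.5 − 0.04·8 = 1.18

1.18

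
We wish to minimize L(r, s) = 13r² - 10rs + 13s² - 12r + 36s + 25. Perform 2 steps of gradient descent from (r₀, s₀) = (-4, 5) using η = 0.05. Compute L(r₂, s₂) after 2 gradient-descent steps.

393.6656

∇L = (26r - 10s - 12, -10r + 26s + 36)
Step 1: at (-4, 5), ∇L = (-166, 206) → (-4, 5) − 0.05·(-166, 206) = (4.3, -5.3)
Step 2: at (4.3, -5.3), ∇L = (152.8, -144.8) → (4.3, -5.3) − 0.05·(152.8, -144.8) = (-3.34, 1.94)
L(-3.34, 1.94) = 393.6656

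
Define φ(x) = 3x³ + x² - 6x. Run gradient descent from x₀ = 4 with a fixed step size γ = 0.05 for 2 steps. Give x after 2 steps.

-7.5705

φ′(x) = 9x² + 2x - 6
Step 1: φ′(4) = 146; x₁ = 4 − 0.05·146 = -3.3
Step 2: φ′(-3.3) = 85.41; x₂ = -3.3 − 0.05·85.41 = -7.5705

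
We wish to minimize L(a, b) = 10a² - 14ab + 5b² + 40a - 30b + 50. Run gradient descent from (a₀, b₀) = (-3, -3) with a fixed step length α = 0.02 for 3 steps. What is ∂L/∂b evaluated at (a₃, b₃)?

∇L = (20a - 14b + 40, -14a + 10b - 30)
Step 1: at (-3, -3), ∇L = (22, -18) → (-3, -3) − 0.02·(22, -18) = (-3.44, -2.64)
Step 2: at (-3.44, -2.64), ∇L = (8.16, -8.24) → (-3.44, -2.64) − 0.02·(8.16, -8.24) = (-3.6032, -2.4752)
Step 3: at (-3.6032, -2.4752), ∇L = (2.5888, -4.3072) → (-3.6032, -2.4752) − 0.02·(2.5888, -4.3072) = (-3.654976, -2.389056)
∂L/∂b at (-3.654976, -2.389056) = -2.720896

-2.720896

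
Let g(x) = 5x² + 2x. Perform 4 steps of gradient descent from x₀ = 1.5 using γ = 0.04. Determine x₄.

0.02032

g′(x) = 10x + 2
x₁ = 1.5 − 0.04·17 = 0.82
x₂ = 0.82 − 0.04·10.2 = 0.412
x₃ = 0.412 − 0.04·6.12 = 0.1672
x₄ = 0.1672 − 0.04·3.672 = 0.02032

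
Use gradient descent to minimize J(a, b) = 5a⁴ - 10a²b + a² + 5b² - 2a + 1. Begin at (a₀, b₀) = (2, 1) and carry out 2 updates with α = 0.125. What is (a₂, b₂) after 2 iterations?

∇J = (20a³ - 20ab + 2a - 2, -10a² + 10b)
(a₁, b₁) = (2, 1) − 0.125·(122, -30) = (-13.25, 4.75)
(a₂, b₂) = (-13.25, 4.75) − 0.125·(-45293.8125, -1708.125) = (5648.4765625, 218.265625)

(5648.4765625, 218.265625)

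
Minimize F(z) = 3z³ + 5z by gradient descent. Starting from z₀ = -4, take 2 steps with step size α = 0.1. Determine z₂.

F′(z) = 9z² + 5
Step 1: F′(-4) = 149; z₁ = -4 − 0.1·149 = -18.9
Step 2: F′(-18.9) = 3219.89; z₂ = -18.9 − 0.1·3219.89 = -340.889

-340.889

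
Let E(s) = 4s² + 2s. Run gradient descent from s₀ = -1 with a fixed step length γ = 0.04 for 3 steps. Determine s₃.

E′(s) = 8s + 2
Step 1: E′(-1) = -6; s₁ = -1 − 0.04·(-6) = -0.76
Step 2: E′(-0.76) = -4.08; s₂ = -0.76 − 0.04·(-4.08) = -0.5968
Step 3: E′(-0.5968) = -2.7744; s₃ = -0.5968 − 0.04·(-2.7744) = -0.485824

-0.485824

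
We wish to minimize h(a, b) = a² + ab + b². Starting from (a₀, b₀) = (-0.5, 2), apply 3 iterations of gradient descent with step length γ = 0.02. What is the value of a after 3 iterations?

-0.553552

∇h = (2a + b, a + 2b)
Step 1: at (-0.5, 2), ∇h = (1, 3.5) → (-0.5, 2) − 0.02·(1, 3.5) = (-0.52, 1.93)
Step 2: at (-0.52, 1.93), ∇h = (0.89, 3.34) → (-0.52, 1.93) − 0.02·(0.89, 3.34) = (-0.5378, 1.8632)
Step 3: at (-0.5378, 1.8632), ∇h = (0.7876, 3.1886) → (-0.5378, 1.8632) − 0.02·(0.7876, 3.1886) = (-0.553552, 1.799428)
a = -0.553552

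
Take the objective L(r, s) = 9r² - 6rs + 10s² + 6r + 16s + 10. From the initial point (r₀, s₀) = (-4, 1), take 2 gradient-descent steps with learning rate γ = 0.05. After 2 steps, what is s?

∇L = (18r - 6s + 6, -6r + 20s + 16)
(r₁, s₁) = (-4, 1) − 0.05·(-72, 60) = (-0.4, -2)
(r₂, s₂) = (-0.4, -2) − 0.05·(10.8, -21.6) = (-0.94, -0.92)
s = -0.92

-0.92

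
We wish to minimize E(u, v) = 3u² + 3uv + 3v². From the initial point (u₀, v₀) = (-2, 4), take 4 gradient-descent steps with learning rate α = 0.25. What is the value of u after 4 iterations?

2.4296875

∇E = (6u + 3v, 3u + 6v)
(u₁, v₁) = (-2, 4) − 0.25·(0, 18) = (-2, -0.5)
(u₂, v₂) = (-2, -0.5) − 0.25·(-13.5, -9) = (1.375, 1.75)
(u₃, v₃) = (1.375, 1.75) − 0.25·(13.5, 14.625) = (-2, -1.90625)
(u₄, v₄) = (-2, -1.90625) − 0.25·(-17.71875, -17.4375) = (2.4296875, 2.453125)
u = 2.4296875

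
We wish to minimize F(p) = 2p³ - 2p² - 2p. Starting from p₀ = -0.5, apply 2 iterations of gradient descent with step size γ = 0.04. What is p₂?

-0.644864

F′(p) = 6p² - 4p - 2
p₁ = -0.5 − 0.04·1.5 = -0.56
p₂ = -0.56 − 0.04·2.1216 = -0.644864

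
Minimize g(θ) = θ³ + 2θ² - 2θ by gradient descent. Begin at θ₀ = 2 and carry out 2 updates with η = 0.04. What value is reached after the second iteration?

0.958592

g′(θ) = 3θ² + 4θ - 2
θ₁ = 2 − 0.04·18 = 1.28
θ₂ = 1.28 − 0.04·8.0352 = 0.958592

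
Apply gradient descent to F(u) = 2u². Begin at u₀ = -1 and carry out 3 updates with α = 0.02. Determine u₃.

F′(u) = 4u
Step 1: F′(-1) = -4; u₁ = -1 − 0.02·(-4) = -0.92
Step 2: F′(-0.92) = -3.68; u₂ = -0.92 − 0.02·(-3.68) = -0.8464
Step 3: F′(-0.8464) = -3.3856; u₃ = -0.8464 − 0.02·(-3.3856) = -0.778688

-0.778688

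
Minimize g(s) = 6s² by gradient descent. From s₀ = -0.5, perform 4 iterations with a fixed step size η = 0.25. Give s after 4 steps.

g′(s) = 12s
s₁ = -0.5 − 0.25·(-6) = 1
s₂ = 1 − 0.25·12 = -2
s₃ = -2 − 0.25·(-24) = 4
s₄ = 4 − 0.25·48 = -8

-8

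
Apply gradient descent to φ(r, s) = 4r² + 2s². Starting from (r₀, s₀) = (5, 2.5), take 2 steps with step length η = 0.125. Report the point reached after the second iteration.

(0, 0.625)

∇φ = (8r, 4s)
Step 1: at (5, 2.5), ∇φ = (40, 10) → (5, 2.5) − 0.125·(40, 10) = (0, 1.25)
Step 2: at (0, 1.25), ∇φ = (0, 5) → (0, 1.25) − 0.125·(0, 5) = (0, 0.625)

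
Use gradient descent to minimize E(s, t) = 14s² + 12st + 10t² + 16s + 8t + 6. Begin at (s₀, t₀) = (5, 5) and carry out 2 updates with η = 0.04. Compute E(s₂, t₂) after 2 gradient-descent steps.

49.8707712

∇E = (28s + 12t + 16, 12s + 20t + 8)
Step 1: at (5, 5), ∇E = (216, 168) → (5, 5) − 0.04·(216, 168) = (-3.64, -1.72)
Step 2: at (-3.64, -1.72), ∇E = (-106.56, -70.08) → (-3.64, -1.72) − 0.04·(-106.56, -70.08) = (0.6224, 1.0832)
E(0.6224, 1.0832) = 49.8707712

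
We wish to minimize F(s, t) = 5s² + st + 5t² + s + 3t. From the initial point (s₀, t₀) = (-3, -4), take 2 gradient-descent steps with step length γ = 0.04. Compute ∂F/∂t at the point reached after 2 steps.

∇F = (10s + t + 1, s + 10t + 3)
Step 1: at (-3, -4), ∇F = (-33, -40) → (-3, -4) − 0.04·(-33, -40) = (-1.68, -2.4)
Step 2: at (-1.68, -2.4), ∇F = (-18.2, -22.68) → (-1.68, -2.4) − 0.04·(-18.2, -22.68) = (-0.952, -1.4928)
∂F/∂t at (-0.952, -1.4928) = -12.88

-12.88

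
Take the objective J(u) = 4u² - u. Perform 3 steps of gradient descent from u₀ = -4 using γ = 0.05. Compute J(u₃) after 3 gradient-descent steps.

J′(u) = 8u - 1
Step 1: J′(-4) = -33; u₁ = -4 − 0.05·(-33) = -2.35
Step 2: J′(-2.35) = -19.8; u₂ = -2.35 − 0.05·(-19.8) = -1.36
Step 3: J′(-1.36) = -11.88; u₃ = -1.36 − 0.05·(-11.88) = -0.766
J(-0.766) = 3.113024

3.113024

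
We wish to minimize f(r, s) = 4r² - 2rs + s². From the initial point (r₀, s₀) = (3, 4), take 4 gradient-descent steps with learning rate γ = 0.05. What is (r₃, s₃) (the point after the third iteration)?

∇f = (8r - 2s, -2r + 2s)
Step 1: at (3, 4), ∇f = (16, 2) → (3, 4) − 0.05·(16, 2) = (2.2, 3.9)
Step 2: at (2.2, 3.9), ∇f = (9.8, 3.4) → (2.2, 3.9) − 0.05·(9.8, 3.4) = (1.71, 3.73)
Step 3: at (1.71, 3.73), ∇f = (6.22, 4.04) → (1.71, 3.73) − 0.05·(6.22, 4.04) = (1.399, 3.528)

(1.399, 3.528)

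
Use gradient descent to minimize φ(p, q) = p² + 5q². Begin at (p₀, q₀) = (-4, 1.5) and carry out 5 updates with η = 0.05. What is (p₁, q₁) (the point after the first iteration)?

(-3.6, 0.75)

∇φ = (2p, 10q)
Step 1: at (-4, 1.5), ∇φ = (-8, 15) → (-4, 1.5) − 0.05·(-8, 15) = (-3.6, 0.75)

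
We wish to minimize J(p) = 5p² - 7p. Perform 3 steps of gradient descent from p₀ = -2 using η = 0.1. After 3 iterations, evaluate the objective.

J′(p) = 10p - 7
Step 1: J′(-2) = -27; p₁ = -2 − 0.1·(-27) = 0.7
Step 2: J′(0.7) = 0; p₂ = 0.7 − 0.1·0 = 0.7
Step 3: J′(0.7) = 0; p₃ = 0.7 − 0.1·0 = 0.7
J(0.7) = -2.45

-2.45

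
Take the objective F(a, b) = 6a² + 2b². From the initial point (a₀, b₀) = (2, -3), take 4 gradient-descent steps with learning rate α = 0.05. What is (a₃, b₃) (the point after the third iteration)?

∇F = (12a, 4b)
Step 1: at (2, -3), ∇F = (24, -12) → (2, -3) − 0.05·(24, -12) = (0.8, -2.4)
Step 2: at (0.8, -2.4), ∇F = (9.6, -9.6) → (0.8, -2.4) − 0.05·(9.6, -9.6) = (0.32, -1.92)
Step 3: at (0.32, -1.92), ∇F = (3.84, -7.68) → (0.32, -1.92) − 0.05·(3.84, -7.68) = (0.128, -1.536)

(0.128, -1.536)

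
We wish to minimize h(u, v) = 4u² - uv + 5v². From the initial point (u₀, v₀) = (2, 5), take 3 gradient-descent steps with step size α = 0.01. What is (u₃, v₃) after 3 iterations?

(1.682149, 3.69605)

∇h = (8u - v, -u + 10v)
(u₁, v₁) = (2, 5) − 0.01·(11, 48) = (1.89, 4.52)
(u₂, v₂) = (1.89, 4.52) − 0.01·(10.6, 43.31) = (1.784, 4.0869)
(u₃, v₃) = (1.784, 4.0869) − 0.01·(10.1851, 39.085) = (1.682149, 3.69605)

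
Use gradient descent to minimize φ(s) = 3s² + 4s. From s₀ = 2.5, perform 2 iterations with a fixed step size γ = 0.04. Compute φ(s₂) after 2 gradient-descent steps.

φ′(s) = 6s + 4
Step 1: φ′(2.5) = 19; s₁ = 2.5 − 0.04·19 = 1.74
Step 2: φ′(1.74) = 14.44; s₂ = 1.74 − 0.04·14.44 = 1.1624
φ(1.1624) = 8.70312128

8.70312128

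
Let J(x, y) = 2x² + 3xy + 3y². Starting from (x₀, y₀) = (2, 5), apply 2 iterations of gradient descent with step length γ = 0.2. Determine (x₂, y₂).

(0.8, 2)

∇J = (4x + 3y, 3x + 6y)
Step 1: at (2, 5), ∇J = (23, 36) → (2, 5) − 0.2·(23, 36) = (-2.6, -2.2)
Step 2: at (-2.6, -2.2), ∇J = (-17, -21) → (-2.6, -2.2) − 0.2·(-17, -21) = (0.8, 2)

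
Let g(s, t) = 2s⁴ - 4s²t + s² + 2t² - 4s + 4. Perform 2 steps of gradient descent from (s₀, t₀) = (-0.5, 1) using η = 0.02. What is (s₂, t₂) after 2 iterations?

(-0.41521024, 0.881728)

∇g = (8s³ - 8st + 2s - 4, -4s² + 4t)
Step 1: at (-0.5, 1), ∇g = (-2, 3) → (-0.5, 1) − 0.02·(-2, 3) = (-0.46, 0.94)
Step 2: at (-0.46, 0.94), ∇g = (-2.239488, 2.9136) → (-0.46, 0.94) − 0.02·(-2.239488, 2.9136) = (-0.41521024, 0.881728)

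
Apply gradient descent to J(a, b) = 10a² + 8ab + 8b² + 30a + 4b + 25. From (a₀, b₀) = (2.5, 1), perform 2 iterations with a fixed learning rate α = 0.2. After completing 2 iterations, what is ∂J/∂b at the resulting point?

∇J = (20a + 8b + 30, 8a + 16b + 4)
(a₁, b₁) = (2.5, 1) − 0.2·(88, 40) = (-15.1, -7)
(a₂, b₂) = (-15.1, -7) − 0.2·(-328, -228.8) = (50.5, 38.76)
∂J/∂b at (50.5, 38.76) = 1028.16

1028.16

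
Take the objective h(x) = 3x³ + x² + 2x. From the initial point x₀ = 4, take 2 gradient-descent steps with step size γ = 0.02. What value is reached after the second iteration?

h′(x) = 9x² + 2x + 2
x₁ = 4 − 0.02·154 = 0.92
x₂ = 0.92 − 0.02·11.4576 = 0.690848

0.690848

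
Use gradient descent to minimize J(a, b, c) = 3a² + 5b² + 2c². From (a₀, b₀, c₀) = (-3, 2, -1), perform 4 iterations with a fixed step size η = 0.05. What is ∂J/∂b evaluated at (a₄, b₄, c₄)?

∇J = (6a, 10b, 4c)
Step 1: at (-3, 2, -1), ∇J = (-18, 20, -4) → (-3, 2, -1) − 0.05·(-18, 20, -4) = (-2.1, 1, -0.8)
Step 2: at (-2.1, 1, -0.8), ∇J = (-12.6, 10, -3.2) → (-2.1, 1, -0.8) − 0.05·(-12.6, 10, -3.2) = (-1.47, 0.5, -0.64)
Step 3: at (-1.47, 0.5, -0.64), ∇J = (-8.82, 5, -2.56) → (-1.47, 0.5, -0.64) − 0.05·(-8.82, 5, -2.56) = (-1.029, 0.25, -0.512)
Step 4: at (-1.029, 0.25, -0.512), ∇J = (-6.174, 2.5, -2.048) → (-1.029, 0.25, -0.512) − 0.05·(-6.174, 2.5, -2.048) = (-0.7203, 0.125, -0.4096)
∂J/∂b at (-0.7203, 0.125, -0.4096) = 1.25

1.25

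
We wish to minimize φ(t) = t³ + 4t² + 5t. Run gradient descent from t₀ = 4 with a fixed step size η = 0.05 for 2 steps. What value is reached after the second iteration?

-0.409375

φ′(t) = 3t² + 8t + 5
t₁ = 4 − 0.05·85 = -0.25
t₂ = -0.25 − 0.05·3.1875 = -0.409375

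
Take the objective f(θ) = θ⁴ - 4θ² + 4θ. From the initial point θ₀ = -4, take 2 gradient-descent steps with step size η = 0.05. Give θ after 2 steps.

f′(θ) = 4θ³ - 8θ + 4
Step 1: f′(-4) = -220; θ₁ = -4 − 0.05·(-220) = 7
Step 2: f′(7) = 1320; θ₂ = 7 − 0.05·1320 = -59

-59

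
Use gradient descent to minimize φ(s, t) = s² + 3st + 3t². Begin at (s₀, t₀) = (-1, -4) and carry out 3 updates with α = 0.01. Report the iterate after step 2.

∇φ = (2s + 3t, 3s + 6t)
Step 1: at (-1, -4), ∇φ = (-14, -27) → (-1, -4) − 0.01·(-14, -27) = (-0.86, -3.73)
Step 2: at (-0.86, -3.73), ∇φ = (-12.91, -24.96) → (-0.86, -3.73) − 0.01·(-12.91, -24.96) = (-0.7309, -3.4804)

(-0.7309, -3.4804)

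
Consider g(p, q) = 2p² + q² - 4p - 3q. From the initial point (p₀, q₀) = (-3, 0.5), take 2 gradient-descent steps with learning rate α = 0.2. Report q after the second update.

∇g = (4p - 4, 2q - 3)
Step 1: at (-3, 0.5), ∇g = (-16, -2) → (-3, 0.5) − 0.2·(-16, -2) = (0.2, 0.9)
Step 2: at (0.2, 0.9), ∇g = (-3.2, -1.2) → (0.2, 0.9) − 0.2·(-3.2, -1.2) = (0.84, 1.14)
q = 1.14

1.14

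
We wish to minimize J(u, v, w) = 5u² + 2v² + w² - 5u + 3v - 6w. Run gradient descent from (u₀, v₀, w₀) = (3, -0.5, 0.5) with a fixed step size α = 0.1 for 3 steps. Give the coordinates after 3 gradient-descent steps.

(0.5, -0.696, 1.72)

∇J = (10u - 5, 4v + 3, 2w - 6)
(u₁, v₁, w₁) = (3, -0.5, 0.5) − 0.1·(25, 1, -5) = (0.5, -0.6, 1)
(u₂, v₂, w₂) = (0.5, -0.6, 1) − 0.1·(0, 0.6, -4) = (0.5, -0.66, 1.4)
(u₃, v₃, w₃) = (0.5, -0.66, 1.4) − 0.1·(0, 0.36, -3.2) = (0.5, -0.696, 1.72)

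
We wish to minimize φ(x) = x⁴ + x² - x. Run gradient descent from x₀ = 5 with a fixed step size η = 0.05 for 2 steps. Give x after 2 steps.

φ′(x) = 4x³ + 2x - 1
x₁ = 5 − 0.05·509 = -20.45
x₂ = -20.45 − 0.05·(-34250.8645) = 1692.093225

1692.093225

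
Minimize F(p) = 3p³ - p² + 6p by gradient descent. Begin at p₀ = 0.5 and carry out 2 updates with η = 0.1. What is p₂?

-0.9155625

F′(p) = 9p² - 2p + 6
Step 1: F′(0.5) = 7.25; p₁ = 0.5 − 0.1·7.25 = -0.225
Step 2: F′(-0.225) = 6.905625; p₂ = -0.225 − 0.1·6.905625 = -0.9155625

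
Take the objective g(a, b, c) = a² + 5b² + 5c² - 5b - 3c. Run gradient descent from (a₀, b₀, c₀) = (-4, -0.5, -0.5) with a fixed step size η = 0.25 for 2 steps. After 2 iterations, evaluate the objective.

∇g = (2a, 10b - 5, 10c - 3)
(a₁, b₁, c₁) = (-4, -0.5, -0.5) − 0.25·(-8, -10, -8) = (-2, 2, 1.5)
(a₂, b₂, c₂) = (-2, 2, 1.5) − 0.25·(-4, 15, 12) = (-1, -1.75, -1.5)
g(-1, -1.75, -1.5) = 40.8125

40.8125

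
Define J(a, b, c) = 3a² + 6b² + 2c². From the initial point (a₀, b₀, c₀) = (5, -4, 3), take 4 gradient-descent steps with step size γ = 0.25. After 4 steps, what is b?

∇J = (6a, 12b, 4c)
(a₁, b₁, c₁) = (5, -4, 3) − 0.25·(30, -48, 12) = (-2.5, 8, 0)
(a₂, b₂, c₂) = (-2.5, 8, 0) − 0.25·(-15, 96, 0) = (1.25, -16, 0)
(a₃, b₃, c₃) = (1.25, -16, 0) − 0.25·(7.5, -192, 0) = (-0.625, 32, 0)
(a₄, b₄, c₄) = (-0.625, 32, 0) − 0.25·(-3.75, 384, 0) = (0.3125, -64, 0)
b = -64

-64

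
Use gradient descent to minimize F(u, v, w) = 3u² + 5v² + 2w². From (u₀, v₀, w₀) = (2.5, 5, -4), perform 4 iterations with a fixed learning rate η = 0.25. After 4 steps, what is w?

0

∇F = (6u, 10v, 4w)
(u₁, v₁, w₁) = (2.5, 5, -4) − 0.25·(15, 50, -16) = (-1.25, -7.5, 0)
(u₂, v₂, w₂) = (-1.25, -7.5, 0) − 0.25·(-7.5, -75, 0) = (0.625, 11.25, 0)
(u₃, v₃, w₃) = (0.625, 11.25, 0) − 0.25·(3.75, 112.5, 0) = (-0.3125, -16.875, 0)
(u₄, v₄, w₄) = (-0.3125, -16.875, 0) − 0.25·(-1.875, -168.75, 0) = (0.15625, 25.3125, 0)
w = 0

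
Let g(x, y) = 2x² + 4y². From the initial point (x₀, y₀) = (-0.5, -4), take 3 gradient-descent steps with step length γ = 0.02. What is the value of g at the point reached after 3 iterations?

22.786251524096

∇g = (4x, 8y)
(x₁, y₁) = (-0.5, -4) − 0.02·(-2, -32) = (-0.46, -3.36)
(x₂, y₂) = (-0.46, -3.36) − 0.02·(-1.84, -26.88) = (-0.4232, -2.8224)
(x₃, y₃) = (-0.4232, -2.8224) − 0.02·(-1.6928, -22.5792) = (-0.389344, -2.370816)
g(-0.389344, -2.370816) = 22.786251524096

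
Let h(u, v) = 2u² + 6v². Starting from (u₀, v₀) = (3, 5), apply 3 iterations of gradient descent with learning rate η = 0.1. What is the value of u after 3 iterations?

0.648

∇h = (4u, 12v)
Step 1: at (3, 5), ∇h = (12, 60) → (3, 5) − 0.1·(12, 60) = (1.8, -1)
Step 2: at (1.8, -1), ∇h = (7.2, -12) → (1.8, -1) − 0.1·(7.2, -12) = (1.08, 0.2)
Step 3: at (1.08, 0.2), ∇h = (4.32, 2.4) → (1.08, 0.2) − 0.1·(4.32, 2.4) = (0.648, -0.04)
u = 0.648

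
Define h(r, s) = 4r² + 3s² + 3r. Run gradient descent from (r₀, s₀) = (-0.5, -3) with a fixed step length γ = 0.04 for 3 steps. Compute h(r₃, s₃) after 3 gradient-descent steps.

4.646577289216

∇h = (8r + 3, 6s)
Step 1: at (-0.5, -3), ∇h = (-1, -18) → (-0.5, -3) − 0.04·(-1, -18) = (-0.46, -2.28)
Step 2: at (-0.46, -2.28), ∇h = (-0.68, -13.68) → (-0.46, -2.28) − 0.04·(-0.68, -13.68) = (-0.4328, -1.7328)
Step 3: at (-0.4328, -1.7328), ∇h = (-0.4624, -10.3968) → (-0.4328, -1.7328) − 0.04·(-0.4624, -10.3968) = (-0.414304, -1.316928)
h(-0.414304, -1.316928) = 4.646577289216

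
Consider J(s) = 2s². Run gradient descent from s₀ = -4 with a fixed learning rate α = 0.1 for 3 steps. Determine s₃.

J′(s) = 4s
Step 1: J′(-4) = -16; s₁ = -4 − 0.1·(-16) = -2.4
Step 2: J′(-2.4) = -9.6; s₂ = -2.4 − 0.1·(-9.6) = -1.44
Step 3: J′(-1.44) = -5.76; s₃ = -1.44 − 0.1·(-5.76) = -0.864

-0.864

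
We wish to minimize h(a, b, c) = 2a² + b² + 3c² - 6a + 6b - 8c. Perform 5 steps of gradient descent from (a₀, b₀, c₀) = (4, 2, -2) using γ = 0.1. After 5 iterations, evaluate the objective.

-16.0699008

∇h = (4a - 6, 2b + 6, 6c - 8)
(a₁, b₁, c₁) = (4, 2, -2) − 0.1·(10, 10, -20) = (3, 1, 0)
(a₂, b₂, c₂) = (3, 1, 0) − 0.1·(6, 8, -8) = (2.4, 0.2, 0.8)
(a₃, b₃, c₃) = (2.4, 0.2, 0.8) − 0.1·(3.6, 6.4, -3.2) = (2.04, -0.44, 1.12)
(a₄, b₄, c₄) = (2.04, -0.44, 1.12) − 0.1·(2.16, 5.12, -1.28) = (1.824, -0.952, 1.248)
(a₅, b₅, c₅) = (1.824, -0.952, 1.248) − 0.1·(1.296, 4.096, -0.512) = (1.6944, -1.3616, 1.2992)
h(1.6944, -1.3616, 1.2992) = -16.0699008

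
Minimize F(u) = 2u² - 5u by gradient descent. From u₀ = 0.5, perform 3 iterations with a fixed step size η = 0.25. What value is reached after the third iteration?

1.25

F′(u) = 4u - 5
u₁ = 0.5 − 0.25·(-3) = 1.25
u₂ = 1.25 − 0.25·0 = 1.25
u₃ = 1.25 − 0.25·0 = 1.25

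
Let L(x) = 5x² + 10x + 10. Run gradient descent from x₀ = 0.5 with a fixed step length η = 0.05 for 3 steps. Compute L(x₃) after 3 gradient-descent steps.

L′(x) = 10x + 10
x₁ = 0.5 − 0.05·15 = -0.25
x₂ = -0.25 − 0.05·7.5 = -0.625
x₃ = -0.625 − 0.05·3.75 = -0.8125
L(-0.8125) = 5.17578125

5.17578125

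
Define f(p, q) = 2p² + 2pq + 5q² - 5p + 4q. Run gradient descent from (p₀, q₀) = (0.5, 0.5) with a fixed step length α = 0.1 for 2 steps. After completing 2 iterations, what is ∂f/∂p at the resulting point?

-2

∇f = (4p + 2q - 5, 2p + 10q + 4)
(p₁, q₁) = (0.5, 0.5) − 0.1·(-2, 10) = (0.7, -0.5)
(p₂, q₂) = (0.7, -0.5) − 0.1·(-3.2, 0.4) = (1.02, -0.54)
∂f/∂p at (1.02, -0.54) = -2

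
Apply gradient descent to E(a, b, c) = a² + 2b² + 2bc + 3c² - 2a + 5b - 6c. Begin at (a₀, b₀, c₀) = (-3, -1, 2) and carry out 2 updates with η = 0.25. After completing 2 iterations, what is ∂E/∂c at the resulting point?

∇E = (2a - 2, 4b + 2c + 5, 2b + 6c - 6)
Step 1: at (-3, -1, 2), ∇E = (-8, 5, 4) → (-3, -1, 2) − 0.25·(-8, 5, 4) = (-1, -2.25, 1)
Step 2: at (-1, -2.25, 1), ∇E = (-4, -2, -4.5) → (-1, -2.25, 1) − 0.25·(-4, -2, -4.5) = (0, -1.75, 2.125)
∂E/∂c at (0, -1.75, 2.125) = 3.25

3.25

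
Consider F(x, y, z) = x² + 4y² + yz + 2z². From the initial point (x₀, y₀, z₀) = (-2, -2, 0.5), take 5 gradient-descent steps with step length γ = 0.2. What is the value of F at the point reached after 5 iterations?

0.2023591936

∇F = (2x, 8y + z, y + 4z)
(x₁, y₁, z₁) = (-2, -2, 0.5) − 0.2·(-4, -15.5, 0) = (-1.2, 1.1, 0.5)
(x₂, y₂, z₂) = (-1.2, 1.1, 0.5) − 0.2·(-2.4, 9.3, 3.1) = (-0.72, -0.76, -0.12)
(x₃, y₃, z₃) = (-0.72, -0.76, -0.12) − 0.2·(-1.44, -6.2, -1.24) = (-0.432, 0.48, 0.128)
(x₄, y₄, z₄) = (-0.432, 0.48, 0.128) − 0.2·(-0.864, 3.968, 0.992) = (-0.2592, -0.3136, -0.0704)
(x₅, y₅, z₅) = (-0.2592, -0.3136, -0.0704) − 0.2·(-0.5184, -2.5792, -0.5952) = (-0.15552, 0.20224, 0.04864)
F(-0.15552, 0.20224, 0.04864) = 0.2023591936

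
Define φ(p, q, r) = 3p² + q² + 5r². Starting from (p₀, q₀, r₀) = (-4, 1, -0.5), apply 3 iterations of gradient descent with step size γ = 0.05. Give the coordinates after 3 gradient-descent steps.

(-1.372, 0.729, -0.0625)

∇φ = (6p, 2q, 10r)
Step 1: at (-4, 1, -0.5), ∇φ = (-24, 2, -5) → (-4, 1, -0.5) − 0.05·(-24, 2, -5) = (-2.8, 0.9, -0.25)
Step 2: at (-2.8, 0.9, -0.25), ∇φ = (-16.8, 1.8, -2.5) → (-2.8, 0.9, -0.25) − 0.05·(-16.8, 1.8, -2.5) = (-1.96, 0.81, -0.125)
Step 3: at (-1.96, 0.81, -0.125), ∇φ = (-11.76, 1.62, -1.25) → (-1.96, 0.81, -0.125) − 0.05·(-11.76, 1.62, -1.25) = (-1.372, 0.729, -0.0625)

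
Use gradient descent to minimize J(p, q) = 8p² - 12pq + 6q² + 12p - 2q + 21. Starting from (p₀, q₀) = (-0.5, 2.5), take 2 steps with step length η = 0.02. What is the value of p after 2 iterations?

∇J = (16p - 12q + 12, -12p + 12q - 2)
(p₁, q₁) = (-0.5, 2.5) − 0.02·(-26, 34) = (0.02, 1.82)
(p₂, q₂) = (0.02, 1.82) − 0.02·(-9.52, 19.6) = (0.2104, 1.428)
p = 0.2104

0.2104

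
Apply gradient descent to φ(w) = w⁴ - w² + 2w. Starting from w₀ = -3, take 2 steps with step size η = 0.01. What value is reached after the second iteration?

φ′(w) = 4w³ - 2w + 2
Step 1: φ′(-3) = -100; w₁ = -3 − 0.01·(-100) = -2
Step 2: φ′(-2) = -26; w₂ = -2 − 0.01·(-26) = -1.74

-1.74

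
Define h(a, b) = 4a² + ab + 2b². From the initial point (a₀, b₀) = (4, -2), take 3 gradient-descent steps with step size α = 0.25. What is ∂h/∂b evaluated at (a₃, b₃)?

∇h = (8a + b, a + 4b)
Step 1: at (4, -2), ∇h = (30, -4) → (4, -2) − 0.25·(30, -4) = (-3.5, -1)
Step 2: at (-3.5, -1), ∇h = (-29, -7.5) → (-3.5, -1) − 0.25·(-29, -7.5) = (3.75, 0.875)
Step 3: at (3.75, 0.875), ∇h = (30.875, 7.25) → (3.75, 0.875) − 0.25·(30.875, 7.25) = (-3.96875, -0.9375)
∂h/∂b at (-3.96875, -0.9375) = -7.71875

-7.71875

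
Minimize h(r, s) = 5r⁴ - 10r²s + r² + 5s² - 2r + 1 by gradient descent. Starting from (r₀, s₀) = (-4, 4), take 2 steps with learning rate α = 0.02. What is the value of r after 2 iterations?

∇h = (20r³ - 20rs + 2r - 2, -10r² + 10s)
(r₁, s₁) = (-4, 4) − 0.02·(-970, -120) = (15.4, 6.4)
(r₂, s₂) = (15.4, 6.4) − 0.02·(71102.88, -2307.6) = (-1406.6576, 52.552)
r = -1406.6576

-1406.6576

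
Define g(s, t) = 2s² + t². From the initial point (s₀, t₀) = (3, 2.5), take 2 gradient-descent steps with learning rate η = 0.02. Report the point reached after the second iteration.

∇g = (4s, 2t)
Step 1: at (3, 2.5), ∇g = (12, 5) → (3, 2.5) − 0.02·(12, 5) = (2.76, 2.4)
Step 2: at (2.76, 2.4), ∇g = (11.04, 4.8) → (2.76, 2.4) − 0.02·(11.04, 4.8) = (2.5392, 2.304)

(2.5392, 2.304)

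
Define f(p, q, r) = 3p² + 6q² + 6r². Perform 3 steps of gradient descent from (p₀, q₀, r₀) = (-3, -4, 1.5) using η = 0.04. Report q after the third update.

∇f = (6p, 12q, 12r)
Step 1: at (-3, -4, 1.5), ∇f = (-18, -48, 18) → (-3, -4, 1.5) − 0.04·(-18, -48, 18) = (-2.28, -2.08, 0.78)
Step 2: at (-2.28, -2.08, 0.78), ∇f = (-13.68, -24.96, 9.36) → (-2.28, -2.08, 0.78) − 0.04·(-13.68, -24.96, 9.36) = (-1.7328, -1.0816, 0.4056)
Step 3: at (-1.7328, -1.0816, 0.4056), ∇f = (-10.3968, -12.9792, 4.8672) → (-1.7328, -1.0816, 0.4056) − 0.04·(-10.3968, -12.9792, 4.8672) = (-1.316928, -0.562432, 0.210912)
q = -0.562432

-0.562432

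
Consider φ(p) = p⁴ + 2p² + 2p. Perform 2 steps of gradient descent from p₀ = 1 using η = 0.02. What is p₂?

φ′(p) = 4p³ + 4p + 2
p₁ = 1 − 0.02·10 = 0.8
p₂ = 0.8 − 0.02·7.248 = 0.65504

0.65504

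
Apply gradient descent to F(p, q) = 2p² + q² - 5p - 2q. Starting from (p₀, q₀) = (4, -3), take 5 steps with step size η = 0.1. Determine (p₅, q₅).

∇F = (4p - 5, 2q - 2)
(p₁, q₁) = (4, -3) − 0.1·(11, -8) = (2.9, -2.2)
(p₂, q₂) = (2.9, -2.2) − 0.1·(6.6, -6.4) = (2.24, -1.56)
(p₃, q₃) = (2.24, -1.56) − 0.1·(3.96, -5.12) = (1.844, -1.048)
(p₄, q₄) = (1.844, -1.048) − 0.1·(2.376, -4.096) = (1.6064, -0.6384)
(p₅, q₅) = (1.6064, -0.6384) − 0.1·(1.4256, -3.2768) = (1.46384, -0.31072)

(1.46384, -0.31072)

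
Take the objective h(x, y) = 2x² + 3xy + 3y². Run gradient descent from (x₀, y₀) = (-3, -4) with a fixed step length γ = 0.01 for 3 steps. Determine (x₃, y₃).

∇h = (4x + 3y, 3x + 6y)
Step 1: at (-3, -4), ∇h = (-24, -33) → (-3, -4) − 0.01·(-24, -33) = (-2.76, -3.67)
Step 2: at (-2.76, -3.67), ∇h = (-22.05, -30.3) → (-2.76, -3.67) − 0.01·(-22.05, -30.3) = (-2.5395, -3.367)
Step 3: at (-2.5395, -3.367), ∇h = (-20.259, -27.8205) → (-2.5395, -3.367) − 0.01·(-20.259, -27.8205) = (-2.33691, -3.088795)

(-2.33691, -3.088795)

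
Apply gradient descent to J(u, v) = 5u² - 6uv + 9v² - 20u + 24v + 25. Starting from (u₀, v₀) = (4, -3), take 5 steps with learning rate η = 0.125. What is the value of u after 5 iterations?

-16.40625

∇J = (10u - 6v - 20, -6u + 18v + 24)
(u₁, v₁) = (4, -3) − 0.125·(38, -54) = (-0.75, 3.75)
(u₂, v₂) = (-0.75, 3.75) − 0.125·(-50, 96) = (5.5, -8.25)
(u₃, v₃) = (5.5, -8.25) − 0.125·(84.5, -157.5) = (-5.0625, 11.4375)
(u₄, v₄) = (-5.0625, 11.4375) − 0.125·(-139.25, 260.25) = (12.34375, -21.09375)
(u₅, v₅) = (12.34375, -21.09375) − 0.125·(230, -429.75) = (-16.40625, 32.625)
u = -16.40625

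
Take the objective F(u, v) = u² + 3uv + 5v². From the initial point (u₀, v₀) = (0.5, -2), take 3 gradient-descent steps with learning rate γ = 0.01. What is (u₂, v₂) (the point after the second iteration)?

∇F = (2u + 3v, 3u + 10v)
Step 1: at (0.5, -2), ∇F = (-5, -18.5) → (0.5, -2) − 0.01·(-5, -18.5) = (0.55, -1.815)
Step 2: at (0.55, -1.815), ∇F = (-4.345, -16.5) → (0.55, -1.815) − 0.01·(-4.345, -16.5) = (0.59345, -1.65)

(0.59345, -1.65)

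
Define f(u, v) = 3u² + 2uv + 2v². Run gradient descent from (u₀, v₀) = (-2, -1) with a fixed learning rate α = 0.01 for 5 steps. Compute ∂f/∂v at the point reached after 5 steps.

-5.4091432

∇f = (6u + 2v, 2u + 4v)
(u₁, v₁) = (-2, -1) − 0.01·(-14, -8) = (-1.86, -0.92)
(u₂, v₂) = (-1.86, -0.92) − 0.01·(-13, -7.4) = (-1.73, -0.846)
(u₃, v₃) = (-1.73, -0.846) − 0.01·(-12.072, -6.844) = (-1.60928, -0.77756)
(u₄, v₄) = (-1.60928, -0.77756) − 0.01·(-11.2108, -6.3288) = (-1.497172, -0.714272)
(u₅, v₅) = (-1.497172, -0.714272) − 0.01·(-10.411576, -5.851432) = (-1.39305624, -0.65575768)
∂f/∂v at (-1.39305624, -0.65575768) = -5.4091432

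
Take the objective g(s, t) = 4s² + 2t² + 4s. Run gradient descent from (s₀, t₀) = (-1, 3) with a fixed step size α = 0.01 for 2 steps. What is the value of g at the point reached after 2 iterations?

∇g = (8s + 4, 4t)
(s₁, t₁) = (-1, 3) − 0.01·(-4, 12) = (-0.96, 2.88)
(s₂, t₂) = (-0.96, 2.88) − 0.01·(-3.68, 11.52) = (-0.9232, 2.7648)
g(-0.9232, 2.7648) = 15.00463104

15.00463104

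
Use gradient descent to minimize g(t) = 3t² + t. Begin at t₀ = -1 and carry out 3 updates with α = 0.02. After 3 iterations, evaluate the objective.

g′(t) = 6t + 1
Step 1: g′(-1) = -5; t₁ = -1 − 0.02·(-5) = -0.9
Step 2: g′(-0.9) = -4.4; t₂ = -0.9 − 0.02·(-4.4) = -0.812
Step 3: g′(-0.812) = -3.872; t₃ = -0.812 − 0.02·(-3.872) = -0.73456
g(-0.73456) = 0.8841751808

0.8841751808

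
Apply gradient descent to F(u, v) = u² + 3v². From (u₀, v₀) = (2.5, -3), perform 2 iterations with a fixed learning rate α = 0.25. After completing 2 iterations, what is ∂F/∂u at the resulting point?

∇F = (2u, 6v)
Step 1: at (2.5, -3), ∇F = (5, -18) → (2.5, -3) − 0.25·(5, -18) = (1.25, 1.5)
Step 2: at (1.25, 1.5), ∇F = (2.5, 9) → (1.25, 1.5) − 0.25·(2.5, 9) = (0.625, -0.75)
∂F/∂u at (0.625, -0.75) = 1.25

1.25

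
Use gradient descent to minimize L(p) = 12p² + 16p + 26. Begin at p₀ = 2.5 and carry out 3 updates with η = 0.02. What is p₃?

-0.221408

L′(p) = 24p + 16
Step 1: L′(2.5) = 76; p₁ = 2.5 − 0.02·76 = 0.98
Step 2: L′(0.98) = 39.52; p₂ = 0.98 − 0.02·39.52 = 0.1896
Step 3: L′(0.1896) = 20.5504; p₃ = 0.1896 − 0.02·20.5504 = -0.221408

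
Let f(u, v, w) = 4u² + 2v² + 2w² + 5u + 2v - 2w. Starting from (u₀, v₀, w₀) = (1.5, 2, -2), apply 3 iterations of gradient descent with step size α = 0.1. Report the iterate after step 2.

(-0.54, 0.4, -0.4)

∇f = (8u + 5, 4v + 2, 4w - 2)
Step 1: at (1.5, 2, -2), ∇f = (17, 10, -10) → (1.5, 2, -2) − 0.1·(17, 10, -10) = (-0.2, 1, -1)
Step 2: at (-0.2, 1, -1), ∇f = (3.4, 6, -6) → (-0.2, 1, -1) − 0.1·(3.4, 6, -6) = (-0.54, 0.4, -0.4)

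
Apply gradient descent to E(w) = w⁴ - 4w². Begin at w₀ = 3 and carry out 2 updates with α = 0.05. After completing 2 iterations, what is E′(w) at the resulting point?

1.170944753664

E′(w) = 4w³ - 8w
w₁ = 3 − 0.05·84 = -1.2
w₂ = -1.2 − 0.05·2.688 = -1.3344
E′(w) at (-1.3344) = 1.170944753664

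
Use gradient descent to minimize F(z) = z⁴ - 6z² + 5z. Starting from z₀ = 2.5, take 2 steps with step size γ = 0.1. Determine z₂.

-2.46875

F′(z) = 4z³ - 12z + 5
Step 1: F′(2.5) = 37.5; z₁ = 2.5 − 0.1·37.5 = -1.25
Step 2: F′(-1.25) = 12.1875; z₂ = -1.25 − 0.1·12.1875 = -2.46875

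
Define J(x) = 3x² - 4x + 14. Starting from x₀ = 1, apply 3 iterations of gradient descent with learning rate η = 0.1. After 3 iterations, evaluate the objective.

J′(x) = 6x - 4
Step 1: J′(1) = 2; x₁ = 1 − 0.1·2 = 0.8
Step 2: J′(0.8) = 0.8; x₂ = 0.8 − 0.1·0.8 = 0.72
Step 3: J′(0.72) = 0.32; x₃ = 0.72 − 0.1·0.32 = 0.688
J(0.688) = 12.668032

12.668032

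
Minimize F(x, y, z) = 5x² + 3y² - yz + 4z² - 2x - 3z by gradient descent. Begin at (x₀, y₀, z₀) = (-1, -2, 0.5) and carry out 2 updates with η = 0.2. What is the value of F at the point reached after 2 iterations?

∇F = (10x - 2, 6y - z, -y + 8z - 3)
Step 1: at (-1, -2, 0.5), ∇F = (-12, -12.5, 3) → (-1, -2, 0.5) − 0.2·(-12, -12.5, 3) = (1.4, 0.5, -0.1)
Step 2: at (1.4, 0.5, -0.1), ∇F = (12, 3.1, -4.3) → (1.4, 0.5, -0.1) − 0.2·(12, 3.1, -4.3) = (-1, -0.12, 0.76)
F(-1, -0.12, 0.76) = 7.1648

7.1648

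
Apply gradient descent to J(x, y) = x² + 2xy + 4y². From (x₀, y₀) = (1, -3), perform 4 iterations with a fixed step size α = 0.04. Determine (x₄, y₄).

∇J = (2x + 2y, 2x + 8y)
Step 1: at (1, -3), ∇J = (-4, -22) → (1, -3) − 0.04·(-4, -22) = (1.16, -2.12)
Step 2: at (1.16, -2.12), ∇J = (-1.92, -14.64) → (1.16, -2.12) − 0.04·(-1.92, -14.64) = (1.2368, -1.5344)
Step 3: at (1.2368, -1.5344), ∇J = (-0.5952, -9.8016) → (1.2368, -1.5344) − 0.04·(-0.5952, -9.8016) = (1.260608, -1.142336)
Step 4: at (1.260608, -1.142336), ∇J = (0.236544, -6.617472) → (1.260608, -1.142336) − 0.04·(0.236544, -6.617472) = (1.25114624, -0.87763712)

(1.25114624, -0.87763712)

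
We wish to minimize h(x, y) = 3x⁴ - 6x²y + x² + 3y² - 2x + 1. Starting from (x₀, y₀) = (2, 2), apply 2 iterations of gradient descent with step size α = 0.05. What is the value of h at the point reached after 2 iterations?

6.057479701875

∇h = (12x³ - 12xy + 2x - 2, -6x² + 6y)
Step 1: at (2, 2), ∇h = (50, -12) → (2, 2) − 0.05·(50, -12) = (-0.5, 2.6)
Step 2: at (-0.5, 2.6), ∇h = (11.1, 14.1) → (-0.5, 2.6) − 0.05·(11.1, 14.1) = (-1.055, 1.895)
h(-1.055, 1.895) = 6.057479701875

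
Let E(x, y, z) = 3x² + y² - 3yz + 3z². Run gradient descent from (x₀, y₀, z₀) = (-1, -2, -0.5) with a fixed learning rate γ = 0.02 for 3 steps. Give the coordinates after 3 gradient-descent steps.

∇E = (6x, 2y - 3z, -3y + 6z)
Step 1: at (-1, -2, -0.5), ∇E = (-6, -2.5, 3) → (-1, -2, -0.5) − 0.02·(-6, -2.5, 3) = (-0.88, -1.95, -0.56)
Step 2: at (-0.88, -1.95, -0.56), ∇E = (-5.28, -2.22, 2.49) → (-0.88, -1.95, -0.56) − 0.02·(-5.28, -2.22, 2.49) = (-0.7744, -1.9056, -0.6098)
Step 3: at (-0.7744, -1.9056, -0.6098), ∇E = (-4.6464, -1.9818, 2.058) → (-0.7744, -1.9056, -0.6098) − 0.02·(-4.6464, -1.9818, 2.058) = (-0.681472, -1.865964, -0.65096)

(-0.681472, -1.865964, -0.65096)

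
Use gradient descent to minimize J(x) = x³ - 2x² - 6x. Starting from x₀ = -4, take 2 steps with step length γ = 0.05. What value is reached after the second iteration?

-15.1215

J′(x) = 3x² - 4x - 6
Step 1: J′(-4) = 58; x₁ = -4 − 0.05·58 = -6.9
Step 2: J′(-6.9) = 164.43; x₂ = -6.9 − 0.05·164.43 = -15.1215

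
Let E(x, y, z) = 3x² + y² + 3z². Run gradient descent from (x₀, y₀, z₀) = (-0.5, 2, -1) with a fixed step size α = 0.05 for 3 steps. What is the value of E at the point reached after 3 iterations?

∇E = (6x, 2y, 6z)
(x₁, y₁, z₁) = (-0.5, 2, -1) − 0.05·(-3, 4, -6) = (-0.35, 1.8, -0.7)
(x₂, y₂, z₂) = (-0.35, 1.8, -0.7) − 0.05·(-2.1, 3.6, -4.2) = (-0.245, 1.62, -0.49)
(x₃, y₃, z₃) = (-0.245, 1.62, -0.49) − 0.05·(-1.47, 3.24, -2.94) = (-0.1715, 1.458, -0.343)
E(-0.1715, 1.458, -0.343) = 2.56694775

2.56694775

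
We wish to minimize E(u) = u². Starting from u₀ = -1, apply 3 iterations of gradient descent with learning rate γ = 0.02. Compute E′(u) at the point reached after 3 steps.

-1.769472

E′(u) = 2u
u₁ = -1 − 0.02·(-2) = -0.96
u₂ = -0.96 − 0.02·(-1.92) = -0.9216
u₃ = -0.9216 − 0.02·(-1.8432) = -0.884736
E′(u) at (-0.884736) = -1.769472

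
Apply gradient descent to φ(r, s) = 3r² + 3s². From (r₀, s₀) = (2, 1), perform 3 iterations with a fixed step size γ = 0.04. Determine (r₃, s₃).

(0.877952, 0.438976)

∇φ = (6r, 6s)
Step 1: at (2, 1), ∇φ = (12, 6) → (2, 1) − 0.04·(12, 6) = (1.52, 0.76)
Step 2: at (1.52, 0.76), ∇φ = (9.12, 4.56) → (1.52, 0.76) − 0.04·(9.12, 4.56) = (1.1552, 0.5776)
Step 3: at (1.1552, 0.5776), ∇φ = (6.9312, 3.4656) → (1.1552, 0.5776) − 0.04·(6.9312, 3.4656) = (0.877952, 0.438976)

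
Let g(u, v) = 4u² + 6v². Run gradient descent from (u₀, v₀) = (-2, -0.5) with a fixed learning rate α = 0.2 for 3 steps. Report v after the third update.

1.372

∇g = (8u, 12v)
(u₁, v₁) = (-2, -0.5) − 0.2·(-16, -6) = (1.2, 0.7)
(u₂, v₂) = (1.2, 0.7) − 0.2·(9.6, 8.4) = (-0.72, -0.98)
(u₃, v₃) = (-0.72, -0.98) − 0.2·(-5.76, -11.76) = (0.432, 1.372)
v = 1.372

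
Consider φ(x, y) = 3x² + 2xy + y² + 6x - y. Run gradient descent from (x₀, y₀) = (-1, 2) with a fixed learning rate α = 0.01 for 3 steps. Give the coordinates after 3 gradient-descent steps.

(-1.112376, 1.972928)

∇φ = (6x + 2y + 6, 2x + 2y - 1)
Step 1: at (-1, 2), ∇φ = (4, 1) → (-1, 2) − 0.01·(4, 1) = (-1.04, 1.99)
Step 2: at (-1.04, 1.99), ∇φ = (3.74, 0.9) → (-1.04, 1.99) − 0.01·(3.74, 0.9) = (-1.0774, 1.981)
Step 3: at (-1.0774, 1.981), ∇φ = (3.4976, 0.8072) → (-1.0774, 1.981) − 0.01·(3.4976, 0.8072) = (-1.112376, 1.972928)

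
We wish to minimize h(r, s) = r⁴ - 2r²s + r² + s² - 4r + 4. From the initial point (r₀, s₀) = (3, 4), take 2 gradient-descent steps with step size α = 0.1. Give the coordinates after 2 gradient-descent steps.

∇h = (4r³ - 4rs + 2r - 4, -2r² + 2s)
Step 1: at (3, 4), ∇h = (62, -10) → (3, 4) − 0.1·(62, -10) = (-3.2, 5)
Step 2: at (-3.2, 5), ∇h = (-77.472, -10.48) → (-3.2, 5) − 0.1·(-77.472, -10.48) = (4.5472, 6.048)

(4.5472, 6.048)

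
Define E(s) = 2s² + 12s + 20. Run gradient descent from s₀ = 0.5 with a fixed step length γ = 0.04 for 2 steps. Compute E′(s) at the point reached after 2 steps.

9.8784

E′(s) = 4s + 12
s₁ = 0.5 − 0.04·14 = -0.06
s₂ = -0.06 − 0.04·11.76 = -0.5304
E′(s) at (-0.5304) = 9.8784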